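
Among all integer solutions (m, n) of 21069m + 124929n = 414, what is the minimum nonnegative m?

gcd(124929, 21069):
  124929 = 5*21069 + 19584
  21069 = 1*19584 + 1485
  19584 = 13*1485 + 279
  1485 = 5*279 + 90
  279 = 3*90 + 9
  90 = 10*9
so gcd(124929, 21069) = 9.
9 divides 414, so solutions exist.
Back-substitute for Bézout coefficients:
  9 = 279 - 3*90
  ... = 21069*(-1346) + 124929*(227)
Scale by 414/9 = 46: (m₀, n₀) = (-61916, 10442).
General solution: m = -61916 + 13881t, n = 10442 - 2341t for integer t.
m ≥ 0: smallest is -61916 mod 13881 = 7489 (at t = 5), with n = -1263.

7489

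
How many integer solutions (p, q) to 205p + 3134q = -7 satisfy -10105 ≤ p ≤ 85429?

gcd(3134, 205) = 1.
By Bézout, 205*(1009) + 3134*(-66) = 1.
Particular solution: (2339, -153).
General solution: p = 2339 + 3134t, q = -153 - 205t for integer t.
-10105 ≤ 2339 + 3134t ≤ 85429 gives t ∈ [-3, 26], which is 30 values.

30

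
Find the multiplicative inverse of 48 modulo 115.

12

gcd(115, 48):
  115 = 2×48 + 19
  48 = 2×19 + 10
  19 = 1×10 + 9
  10 = 1×9 + 1
  9 = 9×1
so gcd(115, 48) = 1.
Back-substitute for Bézout coefficients:
  1 = 10 - 1×9
  ... = 48×(12) + 115×(-5)
So 48×12 ≡ 1 (mod 115), and 12 mod 115 = 12.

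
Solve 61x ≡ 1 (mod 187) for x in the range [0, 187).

46

gcd(187, 61):
  187 = 3*61 + 4
  61 = 15*4 + 1
  4 = 4*1
so gcd(187, 61) = 1.
Back-substitute for Bézout coefficients:
  1 = 61 - 15*4
  ... = 61*(46) + 187*(-15)
So 61*46 ≡ 1 (mod 187), and 46 mod 187 = 46.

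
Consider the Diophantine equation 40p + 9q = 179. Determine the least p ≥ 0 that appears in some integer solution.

gcd(40, 9) = 1.
1 divides 179, so solutions exist.
By Bézout, 40*(-2) + 9*(9) = 1.
Scale by 179/1 = 179: (p₀, q₀) = (-358, 1611).
General solution: p = -358 + 9t, q = 1611 - 40t for integer t.
p ≥ 0: smallest is -358 mod 9 = 2 (at t = 40), with q = 11.

2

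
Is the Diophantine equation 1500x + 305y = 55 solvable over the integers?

gcd(1500, 305) = 5.
5 divides 55, so integer solutions exist.

yes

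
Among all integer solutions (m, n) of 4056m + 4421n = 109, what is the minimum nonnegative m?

gcd(4421, 4056):
  4421 = 1·4056 + 365
  4056 = 11·365 + 41
  365 = 8·41 + 37
  41 = 1·37 + 4
  37 = 9·4 + 1
  4 = 4·1
so gcd(4421, 4056) = 1.
1 divides 109, so solutions exist.
Back-substitute for Bézout coefficients:
  1 = 37 - 9·4
  ... = 4056·(-1078) + 4421·(989)
Scale by 109/1 = 109: (m₀, n₀) = (-117502, 107801).
General solution: m = -117502 + 4421t, n = 107801 - 4056t for integer t.
m ≥ 0: smallest is -117502 mod 4421 = 1865 (at t = 27), with n = -1711.

1865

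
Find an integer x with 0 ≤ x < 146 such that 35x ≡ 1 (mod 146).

gcd(146, 35):
  146 = 4*35 + 6
  35 = 5*6 + 5
  6 = 1*5 + 1
  5 = 5*1
so gcd(146, 35) = 1.
Back-substitute for Bézout coefficients:
  1 = 6 - 1*5
  ... = 35*(-25) + 146*(6)
So 35*-25 ≡ 1 (mod 146), and -25 mod 146 = 121.

121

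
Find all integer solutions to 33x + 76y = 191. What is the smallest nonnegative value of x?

gcd(76, 33) = 1.
1 divides 191, so solutions exist.
By Bézout, 33×(-23) + 76×(10) = 1.
Scale by 191/1 = 191: (x₀, y₀) = (-4393, 1910).
General solution: x = -4393 + 76t, y = 1910 - 33t for integer t.
x ≥ 0: smallest is -4393 mod 76 = 15 (at t = 58), with y = -4.

15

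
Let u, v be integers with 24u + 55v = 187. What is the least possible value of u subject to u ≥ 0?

33

gcd(55, 24):
  55 = 2×24 + 7
  24 = 3×7 + 3
  7 = 2×3 + 1
  3 = 3×1
so gcd(55, 24) = 1.
1 divides 187, so solutions exist.
Back-substitute for Bézout coefficients:
  1 = 7 - 2×3
  ... = 24×(-16) + 55×(7)
Scale by 187/1 = 187: (u₀, v₀) = (-2992, 1309).
General solution: u = -2992 + 55t, v = 1309 - 24t for integer t.
u ≥ 0: smallest is -2992 mod 55 = 33 (at t = 55), with v = -11.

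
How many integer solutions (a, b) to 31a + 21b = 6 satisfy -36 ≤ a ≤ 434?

23

gcd(31, 21):
  31 = 1·21 + 10
  21 = 2·10 + 1
  10 = 10·1
so gcd(31, 21) = 1.
Back-substitute for Bézout coefficients:
  1 = 21 - 2·10
  ... = 31·(-2) + 21·(3)
Scale by 6: particular solution (-12, 18); reduce a mod 21: (9, -13).
General solution: a = 9 + 21t, b = -13 - 31t for integer t.
-36 ≤ 9 + 21t ≤ 434 gives t ∈ [-2, 20], which is 23 values.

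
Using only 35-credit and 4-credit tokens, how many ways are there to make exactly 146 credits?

Need nonnegative integers with 35j + 4k = 146.
gcd(35, 4) = 1, and 35·(-1) + 4·(9) = 1.
So (j₀, k₀) = (-146, 1314); general j = -146 + 4t, k = 1314 - 35t.
j ≥ 0 ⇒ t ≥ 37; k ≥ 0 ⇒ t ≤ 37. That's 1 value of t.

1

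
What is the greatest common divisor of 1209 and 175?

1

gcd(1209, 175):
  1209 = 6·175 + 159
  175 = 1·159 + 16
  159 = 9·16 + 15
  16 = 1·15 + 1
  15 = 15·1
so gcd(1209, 175) = 1.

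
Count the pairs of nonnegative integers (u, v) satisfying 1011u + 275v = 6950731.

25

gcd(1011, 275) = 1.
By Bézout, 1011×(-34) + 275×(125) = 1.
One solution: (246, 24371).
General: u = 246 + 275t, v = 24371 - 1011t.
u ≥ 0 ⇒ t ≥ 0; v ≥ 0 ⇒ t ≤ 24. So t ∈ [0, 24]: 25 solutions.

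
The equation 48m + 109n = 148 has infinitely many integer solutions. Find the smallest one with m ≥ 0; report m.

gcd(109, 48):
  109 = 2×48 + 13
  48 = 3×13 + 9
  13 = 1×9 + 4
  9 = 2×4 + 1
  4 = 4×1
so gcd(109, 48) = 1.
1 divides 148, so solutions exist.
Back-substitute for Bézout coefficients:
  1 = 9 - 2×4
  ... = 48×(25) + 109×(-11)
Scale by 148/1 = 148: (m₀, n₀) = (3700, -1628).
General solution: m = 3700 + 109t, n = -1628 - 48t for integer t.
m ≥ 0: smallest is 3700 mod 109 = 103 (at t = -33), with n = -44.

103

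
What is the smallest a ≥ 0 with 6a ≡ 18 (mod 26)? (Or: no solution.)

3

gcd(26, 6) = 2.
2 divides 18, so solutions exist.
By Bézout, 6*(-4) + 26*(1) = 2.
So 6*(-4) ≡ 2 (mod 26); multiply by 9: a ≡ -36 (mod 13).
Smallest nonnegative: a = -36 mod 13 = 3.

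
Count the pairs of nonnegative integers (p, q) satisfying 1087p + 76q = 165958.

gcd(1087, 76):
  1087 = 14*76 + 23
  76 = 3*23 + 7
  23 = 3*7 + 2
  7 = 3*2 + 1
  2 = 2*1
so gcd(1087, 76) = 1.
Back-substitute for Bézout coefficients:
  1 = 7 - 3*2
  ... = 1087*(-33) + 76*(472)
Scale by 165958: one solution is (-5476614, 78332176). Reduce p mod 76: (22, 1869).
General: p = 22 + 76t, q = 1869 - 1087t.
p ≥ 0 ⇒ t ≥ 0; q ≥ 0 ⇒ t ≤ 1. So t ∈ [0, 1]: 2 solutions.

2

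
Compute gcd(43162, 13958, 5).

1

gcd(43162, 13958) = 14  (43162 = 3*13958 + 1288, 13958 = 10*1288 + 1078, 1288 = 1*1078 + 210, 1078 = 5*210 + 28, 210 = 7*28 + 14, 28 = 2*14).
gcd(14, 5) = 1.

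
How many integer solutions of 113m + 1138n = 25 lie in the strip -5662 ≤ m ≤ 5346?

gcd(1138, 113):
  1138 = 10·113 + 8
  113 = 14·8 + 1
  8 = 8·1
so gcd(1138, 113) = 1.
Back-substitute for Bézout coefficients:
  1 = 113 - 14·8
  ... = 113·(141) + 1138·(-14)
Scale by 25: particular solution (3525, -350); reduce m mod 1138: (111, -11).
General solution: m = 111 + 1138t, n = -11 - 113t for integer t.
-5662 ≤ 111 + 1138t ≤ 5346 gives t ∈ [-5, 4], which is 10 values.

10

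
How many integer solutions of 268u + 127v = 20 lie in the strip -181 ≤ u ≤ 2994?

25

gcd(268, 127) = 1  (268 = 2·127 + 14, 127 = 9·14 + 1, 14 = 14·1).
Back-substituting, 268·(-9) + 127·(19) = 1.
Scale by 20: particular solution (-180, 380); reduce u mod 127: (74, -156).
General solution: u = 74 + 127t, v = -156 - 268t for integer t.
-181 ≤ 74 + 127t ≤ 2994 gives t ∈ [-2, 22], which is 25 values.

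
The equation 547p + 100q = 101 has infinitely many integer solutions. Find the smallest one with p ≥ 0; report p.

83

gcd(547, 100):
  547 = 5*100 + 47
  100 = 2*47 + 6
  47 = 7*6 + 5
  6 = 1*5 + 1
  5 = 5*1
so gcd(547, 100) = 1.
1 divides 101, so solutions exist.
Back-substitute for Bézout coefficients:
  1 = 6 - 1*5
  ... = 547*(-17) + 100*(93)
Scale by 101/1 = 101: (p₀, q₀) = (-1717, 9393).
General solution: p = -1717 + 100t, q = 9393 - 547t for integer t.
p ≥ 0: smallest is -1717 mod 100 = 83 (at t = 18), with q = -453.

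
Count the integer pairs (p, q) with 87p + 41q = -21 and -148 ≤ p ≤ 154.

gcd(87, 41) = 1  (87 = 2·41 + 5, 41 = 8·5 + 1, 5 = 5·1).
Back-substituting, 87·(-8) + 41·(17) = 1.
Scale by -21: particular solution (168, -357); reduce p mod 41: (4, -9).
General solution: p = 4 + 41t, q = -9 - 87t for integer t.
-148 ≤ 4 + 41t ≤ 154 gives t ∈ [-3, 3], which is 7 values.

7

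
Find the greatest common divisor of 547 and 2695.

1

gcd(2695, 547):
  2695 = 4×547 + 507
  547 = 1×507 + 40
  507 = 12×40 + 27
  40 = 1×27 + 13
  27 = 2×13 + 1
  13 = 13×1
so gcd(2695, 547) = 1.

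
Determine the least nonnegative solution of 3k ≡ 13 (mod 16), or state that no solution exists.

gcd(16, 3) = 1  (16 = 5*3 + 1, 3 = 3*1).
1 divides 13, so solutions exist.
Back-substituting, 3*(-5) + 16*(1) = 1.
So 3*(-5) ≡ 1 (mod 16); multiply by 13: k ≡ -65 (mod 16).
Smallest nonnegative: k = -65 mod 16 = 15.

15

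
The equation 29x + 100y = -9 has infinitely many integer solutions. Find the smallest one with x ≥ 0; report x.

79

gcd(100, 29) = 1  (100 = 3·29 + 13, 29 = 2·13 + 3, 13 = 4·3 + 1, 3 = 3·1).
1 divides -9, so solutions exist.
Back-substituting, 29·(-31) + 100·(9) = 1.
Scale by -9/1 = -9: (x₀, y₀) = (279, -81).
General solution: x = 279 + 100t, y = -81 - 29t for integer t.
x ≥ 0: smallest is 279 mod 100 = 79 (at t = -2), with y = -23.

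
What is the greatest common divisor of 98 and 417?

1

gcd(417, 98):
  417 = 4*98 + 25
  98 = 3*25 + 23
  25 = 1*23 + 2
  23 = 11*2 + 1
  2 = 2*1
so gcd(417, 98) = 1.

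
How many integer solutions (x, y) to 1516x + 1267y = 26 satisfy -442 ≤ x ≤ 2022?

2

gcd(1516, 1267) = 1  (1516 = 1×1267 + 249, 1267 = 5×249 + 22, 249 = 11×22 + 7, 22 = 3×7 + 1, 7 = 7×1).
Back-substituting, 1516×(-173) + 1267×(207) = 1.
Scale by 26: particular solution (-4498, 5382); reduce x mod 1267: (570, -682).
General solution: x = 570 + 1267t, y = -682 - 1516t for integer t.
-442 ≤ 570 + 1267t ≤ 2022 gives t ∈ [0, 1], which is 2 values.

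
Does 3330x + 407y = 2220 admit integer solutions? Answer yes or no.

gcd(3330, 407) = 37  (3330 = 8·407 + 74, 407 = 5·74 + 37, 74 = 2·37).
37 divides 2220, so integer solutions exist.

yes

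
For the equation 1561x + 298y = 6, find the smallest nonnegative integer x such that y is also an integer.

gcd(1561, 298) = 1.
1 divides 6, so solutions exist.
By Bézout, 1561×(21) + 298×(-110) = 1.
Scale by 6/1 = 6: (x₀, y₀) = (126, -660).
General solution: x = 126 + 298t, y = -660 - 1561t for integer t.
x ≥ 0: smallest is 126 mod 298 = 126 (at t = 0), with y = -660.

126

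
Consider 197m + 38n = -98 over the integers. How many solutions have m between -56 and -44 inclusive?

gcd(197, 38):
  197 = 5·38 + 7
  38 = 5·7 + 3
  7 = 2·3 + 1
  3 = 3·1
so gcd(197, 38) = 1.
Back-substitute for Bézout coefficients:
  1 = 7 - 2·3
  ... = 197·(11) + 38·(-57)
Scale by -98: particular solution (-1078, 5586); reduce m mod 38: (24, -127).
General solution: m = 24 + 38t, n = -127 - 197t for integer t.
-56 ≤ 24 + 38t ≤ -44 gives t ∈ [-2, -2], which is 1 value.

1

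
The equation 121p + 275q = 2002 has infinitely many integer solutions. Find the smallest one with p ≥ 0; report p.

gcd(275, 121) = 11  (275 = 2·121 + 33, 121 = 3·33 + 22, 33 = 1·22 + 11, 22 = 2·11).
11 divides 2002, so solutions exist.
Back-substituting, 121·(-9) + 275·(4) = 11.
Scale by 2002/11 = 182: (p₀, q₀) = (-1638, 728).
General solution: p = -1638 + 25t, q = 728 - 11t for integer t.
p ≥ 0: smallest is -1638 mod 25 = 12 (at t = 66), with q = 2.

12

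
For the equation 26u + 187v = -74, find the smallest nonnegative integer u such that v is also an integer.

141

gcd(187, 26):
  187 = 7*26 + 5
  26 = 5*5 + 1
  5 = 5*1
so gcd(187, 26) = 1.
1 divides -74, so solutions exist.
Back-substitute for Bézout coefficients:
  1 = 26 - 5*5
  ... = 26*(36) + 187*(-5)
Scale by -74/1 = -74: (u₀, v₀) = (-2664, 370).
General solution: u = -2664 + 187t, v = 370 - 26t for integer t.
u ≥ 0: smallest is -2664 mod 187 = 141 (at t = 15), with v = -20.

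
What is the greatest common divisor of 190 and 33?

gcd(190, 33):
  190 = 5*33 + 25
  33 = 1*25 + 8
  25 = 3*8 + 1
  8 = 8*1
so gcd(190, 33) = 1.

1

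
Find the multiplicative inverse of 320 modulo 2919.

374

gcd(2919, 320) = 1.
By Bézout, 320*(374) + 2919*(-41) = 1.
So 320*374 ≡ 1 (mod 2919), and 374 mod 2919 = 374.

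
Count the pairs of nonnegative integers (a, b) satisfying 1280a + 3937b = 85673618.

gcd(3937, 1280):
  3937 = 3*1280 + 97
  1280 = 13*97 + 19
  97 = 5*19 + 2
  19 = 9*2 + 1
  2 = 2*1
so gcd(3937, 1280) = 1.
Back-substitute for Bézout coefficients:
  1 = 19 - 9*2
  ... = 1280*(1867) + 3937*(-607)
Scale by 85673618: one solution is (159952644806, -52003886126). Reduce a mod 3937: (145, 21714).
General: a = 145 + 3937t, b = 21714 - 1280t.
a ≥ 0 ⇒ t ≥ 0; b ≥ 0 ⇒ t ≤ 16. So t ∈ [0, 16]: 17 solutions.

17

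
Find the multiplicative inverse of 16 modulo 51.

gcd(51, 16) = 1  (51 = 3*16 + 3, 16 = 5*3 + 1, 3 = 3*1).
Back-substituting, 16*(16) + 51*(-5) = 1.
So 16*16 ≡ 1 (mod 51), and 16 mod 51 = 16.

16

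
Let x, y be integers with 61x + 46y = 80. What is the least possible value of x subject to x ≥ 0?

36

gcd(61, 46):
  61 = 1·46 + 15
  46 = 3·15 + 1
  15 = 15·1
so gcd(61, 46) = 1.
1 divides 80, so solutions exist.
Back-substitute for Bézout coefficients:
  1 = 46 - 3·15
  ... = 61·(-3) + 46·(4)
Scale by 80/1 = 80: (x₀, y₀) = (-240, 320).
General solution: x = -240 + 46t, y = 320 - 61t for integer t.
x ≥ 0: smallest is -240 mod 46 = 36 (at t = 6), with y = -46.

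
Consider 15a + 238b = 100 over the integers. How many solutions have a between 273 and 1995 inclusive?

gcd(238, 15) = 1  (238 = 15·15 + 13, 15 = 1·13 + 2, 13 = 6·2 + 1, 2 = 2·1).
Back-substituting, 15·(-111) + 238·(7) = 1.
Scale by 100: particular solution (-11100, 700); reduce a mod 238: (86, -5).
General solution: a = 86 + 238t, b = -5 - 15t for integer t.
273 ≤ 86 + 238t ≤ 1995 gives t ∈ [1, 8], which is 8 values.

8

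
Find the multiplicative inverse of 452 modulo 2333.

1502

gcd(2333, 452) = 1  (2333 = 5·452 + 73, 452 = 6·73 + 14, 73 = 5·14 + 3, 14 = 4·3 + 2, 3 = 1·2 + 1, 2 = 2·1).
Back-substituting, 452·(-831) + 2333·(161) = 1.
So 452·-831 ≡ 1 (mod 2333), and -831 mod 2333 = 1502.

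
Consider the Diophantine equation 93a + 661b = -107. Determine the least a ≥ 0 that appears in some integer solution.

gcd(661, 93) = 1  (661 = 7*93 + 10, 93 = 9*10 + 3, 10 = 3*3 + 1, 3 = 3*1).
1 divides -107, so solutions exist.
Back-substituting, 93*(-199) + 661*(28) = 1.
Scale by -107/1 = -107: (a₀, b₀) = (21293, -2996).
General solution: a = 21293 + 661t, b = -2996 - 93t for integer t.
a ≥ 0: smallest is 21293 mod 661 = 141 (at t = -32), with b = -20.

141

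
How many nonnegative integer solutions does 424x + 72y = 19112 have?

gcd(424, 72):
  424 = 5*72 + 64
  72 = 1*64 + 8
  64 = 8*8
so gcd(424, 72) = 8.
Back-substitute for Bézout coefficients:
  8 = 72 - 1*64
  ... = 424*(-1) + 72*(6)
Scale by 2389: one solution is (-2389, 14334). Reduce x mod 9: (5, 236).
General: x = 5 + 9t, y = 236 - 53t.
x ≥ 0 ⇒ t ≥ 0; y ≥ 0 ⇒ t ≤ 4. So t ∈ [0, 4]: 5 solutions.

5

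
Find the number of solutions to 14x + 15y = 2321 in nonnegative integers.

gcd(15, 14):
  15 = 1*14 + 1
  14 = 14*1
so gcd(15, 14) = 1.
Back-substitute for Bézout coefficients:
  1 = 15 - 1*14
  ... = 14*(-1) + 15*(1)
Scale by 2321: one solution is (-2321, 2321). Reduce x mod 15: (4, 151).
General: x = 4 + 15t, y = 151 - 14t.
x ≥ 0 ⇒ t ≥ 0; y ≥ 0 ⇒ t ≤ 10. So t ∈ [0, 10]: 11 solutions.

11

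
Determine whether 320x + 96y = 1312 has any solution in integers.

gcd(320, 96) = 32  (320 = 3×96 + 32, 96 = 3×32).
32 divides 1312, so integer solutions exist.

yes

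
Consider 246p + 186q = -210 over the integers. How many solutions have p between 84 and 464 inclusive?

12

gcd(246, 186) = 6  (246 = 1·186 + 60, 186 = 3·60 + 6, 60 = 10·6).
Back-substituting, 246·(-3) + 186·(4) = 6.
Scale by -35: particular solution (105, -140); reduce p mod 31: (12, -17).
General solution: p = 12 + 31t, q = -17 - 41t for integer t.
84 ≤ 12 + 31t ≤ 464 gives t ∈ [3, 14], which is 12 values.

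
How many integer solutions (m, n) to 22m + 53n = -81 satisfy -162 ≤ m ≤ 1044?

gcd(53, 22):
  53 = 2×22 + 9
  22 = 2×9 + 4
  9 = 2×4 + 1
  4 = 4×1
so gcd(53, 22) = 1.
Back-substitute for Bézout coefficients:
  1 = 9 - 2×4
  ... = 22×(-12) + 53×(5)
Scale by -81: particular solution (972, -405); reduce m mod 53: (18, -9).
General solution: m = 18 + 53t, n = -9 - 22t for integer t.
-162 ≤ 18 + 53t ≤ 1044 gives t ∈ [-3, 19], which is 23 values.

23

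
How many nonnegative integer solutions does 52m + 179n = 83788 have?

9

gcd(179, 52) = 1  (179 = 3*52 + 23, 52 = 2*23 + 6, 23 = 3*6 + 5, 6 = 1*5 + 1, 5 = 5*1).
Back-substituting, 52*(31) + 179*(-9) = 1.
Scale by 83788: one solution is (2597428, -754092). Reduce m mod 179: (138, 428).
General: m = 138 + 179t, n = 428 - 52t.
m ≥ 0 ⇒ t ≥ 0; n ≥ 0 ⇒ t ≤ 8. So t ∈ [0, 8]: 9 solutions.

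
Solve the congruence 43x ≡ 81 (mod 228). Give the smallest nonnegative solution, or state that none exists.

39

gcd(228, 43):
  228 = 5·43 + 13
  43 = 3·13 + 4
  13 = 3·4 + 1
  4 = 4·1
so gcd(228, 43) = 1.
1 divides 81, so solutions exist.
Back-substitute for Bézout coefficients:
  1 = 13 - 3·4
  ... = 43·(-53) + 228·(10)
So 43·(-53) ≡ 1 (mod 228); multiply by 81: x ≡ -4293 (mod 228).
Smallest nonnegative: x = -4293 mod 228 = 39.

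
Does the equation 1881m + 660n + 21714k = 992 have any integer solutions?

no

gcd(1881, 660):
  1881 = 2·660 + 561
  660 = 1·561 + 99
  561 = 5·99 + 66
  99 = 1·66 + 33
  66 = 2·33
so gcd(1881, 660) = 33.
gcd(33, 21714) = 33.
33 does not divide 992 (remainder 2), so no integer solutions.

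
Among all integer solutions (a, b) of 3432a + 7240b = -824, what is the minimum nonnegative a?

428

gcd(7240, 3432):
  7240 = 2×3432 + 376
  3432 = 9×376 + 48
  376 = 7×48 + 40
  48 = 1×40 + 8
  40 = 5×8
so gcd(7240, 3432) = 8.
8 divides -824, so solutions exist.
Back-substitute for Bézout coefficients:
  8 = 48 - 1×40
  ... = 3432×(154) + 7240×(-73)
Scale by -824/8 = -103: (a₀, b₀) = (-15862, 7519).
General solution: a = -15862 + 905t, b = 7519 - 429t for integer t.
a ≥ 0: smallest is -15862 mod 905 = 428 (at t = 18), with b = -203.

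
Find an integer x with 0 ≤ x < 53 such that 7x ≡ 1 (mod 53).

38

gcd(53, 7) = 1  (53 = 7×7 + 4, 7 = 1×4 + 3, 4 = 1×3 + 1, 3 = 3×1).
Back-substituting, 7×(-15) + 53×(2) = 1.
So 7×-15 ≡ 1 (mod 53), and -15 mod 53 = 38.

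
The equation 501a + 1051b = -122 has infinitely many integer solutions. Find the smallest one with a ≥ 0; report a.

gcd(1051, 501):
  1051 = 2·501 + 49
  501 = 10·49 + 11
  49 = 4·11 + 5
  11 = 2·5 + 1
  5 = 5·1
so gcd(1051, 501) = 1.
1 divides -122, so solutions exist.
Back-substitute for Bézout coefficients:
  1 = 11 - 2·5
  ... = 501·(193) + 1051·(-92)
Scale by -122/1 = -122: (a₀, b₀) = (-23546, 11224).
General solution: a = -23546 + 1051t, b = 11224 - 501t for integer t.
a ≥ 0: smallest is -23546 mod 1051 = 627 (at t = 23), with b = -299.

627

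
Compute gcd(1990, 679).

1

gcd(1990, 679):
  1990 = 2·679 + 632
  679 = 1·632 + 47
  632 = 13·47 + 21
  47 = 2·21 + 5
  21 = 4·5 + 1
  5 = 5·1
so gcd(1990, 679) = 1.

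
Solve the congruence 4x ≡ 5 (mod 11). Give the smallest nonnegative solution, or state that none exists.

4

gcd(11, 4) = 1  (11 = 2*4 + 3, 4 = 1*3 + 1, 3 = 3*1).
1 divides 5, so solutions exist.
Back-substituting, 4*(3) + 11*(-1) = 1.
So 4*(3) ≡ 1 (mod 11); multiply by 5: x ≡ 15 (mod 11).
Smallest nonnegative: x = 15 mod 11 = 4.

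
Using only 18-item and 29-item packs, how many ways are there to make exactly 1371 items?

2

Need nonnegative integers with 18j + 29k = 1371.
gcd(18, 29) = 1, and 18·(-8) + 29·(5) = 1.
So (j₀, k₀) = (-10968, 6855); general j = -10968 + 29t, k = 6855 - 18t.
j ≥ 0 ⇒ t ≥ 379; k ≥ 0 ⇒ t ≤ 380. That's 2 values of t.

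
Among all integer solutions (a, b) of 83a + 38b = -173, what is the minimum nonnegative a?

35

gcd(83, 38):
  83 = 2*38 + 7
  38 = 5*7 + 3
  7 = 2*3 + 1
  3 = 3*1
so gcd(83, 38) = 1.
1 divides -173, so solutions exist.
Back-substitute for Bézout coefficients:
  1 = 7 - 2*3
  ... = 83*(11) + 38*(-24)
Scale by -173/1 = -173: (a₀, b₀) = (-1903, 4152).
General solution: a = -1903 + 38t, b = 4152 - 83t for integer t.
a ≥ 0: smallest is -1903 mod 38 = 35 (at t = 51), with b = -81.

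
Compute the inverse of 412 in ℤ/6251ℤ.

440

gcd(6251, 412):
  6251 = 15*412 + 71
  412 = 5*71 + 57
  71 = 1*57 + 14
  57 = 4*14 + 1
  14 = 14*1
so gcd(6251, 412) = 1.
Back-substitute for Bézout coefficients:
  1 = 57 - 4*14
  ... = 412*(440) + 6251*(-29)
So 412*440 ≡ 1 (mod 6251), and 440 mod 6251 = 440.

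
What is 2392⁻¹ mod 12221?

gcd(12221, 2392):
  12221 = 5·2392 + 261
  2392 = 9·261 + 43
  261 = 6·43 + 3
  43 = 14·3 + 1
  3 = 3·1
so gcd(12221, 2392) = 1.
Back-substitute for Bézout coefficients:
  1 = 43 - 14·3
  ... = 2392·(3980) + 12221·(-779)
So 2392·3980 ≡ 1 (mod 12221), and 3980 mod 12221 = 3980.

3980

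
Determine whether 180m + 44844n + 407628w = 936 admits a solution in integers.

yes

gcd(44844, 180) = 12  (44844 = 249·180 + 24, 180 = 7·24 + 12, 24 = 2·12).
gcd(12, 407628) = 12.
12 divides 936, so integer solutions exist.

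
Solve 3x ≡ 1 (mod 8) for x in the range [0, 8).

gcd(8, 3) = 1.
By Bézout, 3*(3) + 8*(-1) = 1.
So 3*3 ≡ 1 (mod 8), and 3 mod 8 = 3.

3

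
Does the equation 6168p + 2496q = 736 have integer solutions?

gcd(6168, 2496) = 24.
24 does not divide 736 (remainder 16), so no integer solutions.

no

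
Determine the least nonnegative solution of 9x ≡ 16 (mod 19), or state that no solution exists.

6

gcd(19, 9):
  19 = 2·9 + 1
  9 = 9·1
so gcd(19, 9) = 1.
1 divides 16, so solutions exist.
Back-substitute for Bézout coefficients:
  1 = 19 - 2·9
  ... = 9·(-2) + 19·(1)
So 9·(-2) ≡ 1 (mod 19); multiply by 16: x ≡ -32 (mod 19).
Smallest nonnegative: x = -32 mod 19 = 6.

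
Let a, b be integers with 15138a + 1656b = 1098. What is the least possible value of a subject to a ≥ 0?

gcd(15138, 1656) = 18.
18 divides 1098, so solutions exist.
By Bézout, 15138×(-7) + 1656×(64) = 18.
Scale by 1098/18 = 61: (a₀, b₀) = (-427, 3904).
General solution: a = -427 + 92t, b = 3904 - 841t for integer t.
a ≥ 0: smallest is -427 mod 92 = 33 (at t = 5), with b = -301.

33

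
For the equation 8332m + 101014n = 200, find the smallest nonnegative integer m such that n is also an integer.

44130

gcd(101014, 8332) = 2  (101014 = 12*8332 + 1030, 8332 = 8*1030 + 92, 1030 = 11*92 + 18, 92 = 5*18 + 2, 18 = 9*2).
2 divides 200, so solutions exist.
Back-substituting, 8332*(5492) + 101014*(-453) = 2.
Scale by 200/2 = 100: (m₀, n₀) = (549200, -45300).
General solution: m = 549200 + 50507t, n = -45300 - 4166t for integer t.
m ≥ 0: smallest is 549200 mod 50507 = 44130 (at t = -10), with n = -3640.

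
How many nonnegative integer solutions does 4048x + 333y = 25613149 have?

gcd(4048, 333) = 1.
By Bézout, 4048·(-32) + 333·(389) = 1.
One solution: (124, 75409).
General: x = 124 + 333t, y = 75409 - 4048t.
x ≥ 0 ⇒ t ≥ 0; y ≥ 0 ⇒ t ≤ 18. So t ∈ [0, 18]: 19 solutions.

19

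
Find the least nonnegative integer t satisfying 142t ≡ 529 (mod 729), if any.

91

gcd(729, 142):
  729 = 5*142 + 19
  142 = 7*19 + 9
  19 = 2*9 + 1
  9 = 9*1
so gcd(729, 142) = 1.
1 divides 529, so solutions exist.
Back-substitute for Bézout coefficients:
  1 = 19 - 2*9
  ... = 142*(-77) + 729*(15)
So 142*(-77) ≡ 1 (mod 729); multiply by 529: t ≡ -40733 (mod 729).
Smallest nonnegative: t = -40733 mod 729 = 91.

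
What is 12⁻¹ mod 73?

gcd(73, 12):
  73 = 6·12 + 1
  12 = 12·1
so gcd(73, 12) = 1.
Back-substitute for Bézout coefficients:
  1 = 73 - 6·12
  ... = 12·(-6) + 73·(1)
So 12·-6 ≡ 1 (mod 73), and -6 mod 73 = 67.

67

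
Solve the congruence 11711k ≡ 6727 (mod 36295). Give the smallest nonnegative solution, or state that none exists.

3887

gcd(36295, 11711):
  36295 = 3×11711 + 1162
  11711 = 10×1162 + 91
  1162 = 12×91 + 70
  91 = 1×70 + 21
  70 = 3×21 + 7
  21 = 3×7
so gcd(36295, 11711) = 7.
7 divides 6727, so solutions exist.
Back-substitute for Bézout coefficients:
  7 = 70 - 3×21
  ... = 11711×(-1593) + 36295×(514)
So 11711×(-1593) ≡ 7 (mod 36295); multiply by 961: k ≡ -1530873 (mod 5185).
Smallest nonnegative: k = -1530873 mod 5185 = 3887.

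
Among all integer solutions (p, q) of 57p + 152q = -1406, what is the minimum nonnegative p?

gcd(152, 57):
  152 = 2*57 + 38
  57 = 1*38 + 19
  38 = 2*19
so gcd(152, 57) = 19.
19 divides -1406, so solutions exist.
Back-substitute for Bézout coefficients:
  19 = 57 - 1*38
  ... = 57*(3) + 152*(-1)
Scale by -1406/19 = -74: (p₀, q₀) = (-222, 74).
General solution: p = -222 + 8t, q = 74 - 3t for integer t.
p ≥ 0: smallest is -222 mod 8 = 2 (at t = 28), with q = -10.

2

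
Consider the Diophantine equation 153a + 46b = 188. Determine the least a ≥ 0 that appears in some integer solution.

34

gcd(153, 46):
  153 = 3·46 + 15
  46 = 3·15 + 1
  15 = 15·1
so gcd(153, 46) = 1.
1 divides 188, so solutions exist.
Back-substitute for Bézout coefficients:
  1 = 46 - 3·15
  ... = 153·(-3) + 46·(10)
Scale by 188/1 = 188: (a₀, b₀) = (-564, 1880).
General solution: a = -564 + 46t, b = 1880 - 153t for integer t.
a ≥ 0: smallest is -564 mod 46 = 34 (at t = 13), with b = -109.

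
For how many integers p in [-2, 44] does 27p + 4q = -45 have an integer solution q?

11

gcd(27, 4):
  27 = 6*4 + 3
  4 = 1*3 + 1
  3 = 3*1
so gcd(27, 4) = 1.
Back-substitute for Bézout coefficients:
  1 = 4 - 1*3
  ... = 27*(-1) + 4*(7)
Scale by -45: particular solution (45, -315); reduce p mod 4: (1, -18).
General solution: p = 1 + 4t, q = -18 - 27t for integer t.
-2 ≤ 1 + 4t ≤ 44 gives t ∈ [0, 10], which is 11 values.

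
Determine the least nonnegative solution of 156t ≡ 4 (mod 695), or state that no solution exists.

gcd(695, 156):
  695 = 4*156 + 71
  156 = 2*71 + 14
  71 = 5*14 + 1
  14 = 14*1
so gcd(695, 156) = 1.
1 divides 4, so solutions exist.
Back-substitute for Bézout coefficients:
  1 = 71 - 5*14
  ... = 156*(-49) + 695*(11)
So 156*(-49) ≡ 1 (mod 695); multiply by 4: t ≡ -196 (mod 695).
Smallest nonnegative: t = -196 mod 695 = 499.

499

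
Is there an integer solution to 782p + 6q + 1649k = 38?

yes

gcd(782, 6) = 2  (782 = 130×6 + 2, 6 = 3×2).
gcd(2, 1649) = 1.
1 divides 38, so integer solutions exist.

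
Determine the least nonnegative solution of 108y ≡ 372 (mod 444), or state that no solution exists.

gcd(444, 108):
  444 = 4*108 + 12
  108 = 9*12
so gcd(444, 108) = 12.
12 divides 372, so solutions exist.
Back-substitute for Bézout coefficients:
  12 = 444 - 4*108
  ... = 108*(-4) + 444*(1)
So 108*(-4) ≡ 12 (mod 444); multiply by 31: y ≡ -124 (mod 37).
Smallest nonnegative: y = -124 mod 37 = 24.

24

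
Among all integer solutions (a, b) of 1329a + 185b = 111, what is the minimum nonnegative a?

74

gcd(1329, 185):
  1329 = 7·185 + 34
  185 = 5·34 + 15
  34 = 2·15 + 4
  15 = 3·4 + 3
  4 = 1·3 + 1
  3 = 3·1
so gcd(1329, 185) = 1.
1 divides 111, so solutions exist.
Back-substitute for Bézout coefficients:
  1 = 4 - 1·3
  ... = 1329·(49) + 185·(-352)
Scale by 111/1 = 111: (a₀, b₀) = (5439, -39072).
General solution: a = 5439 + 185t, b = -39072 - 1329t for integer t.
a ≥ 0: smallest is 5439 mod 185 = 74 (at t = -29), with b = -531.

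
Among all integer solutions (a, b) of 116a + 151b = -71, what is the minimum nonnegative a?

84

gcd(151, 116):
  151 = 1×116 + 35
  116 = 3×35 + 11
  35 = 3×11 + 2
  11 = 5×2 + 1
  2 = 2×1
so gcd(151, 116) = 1.
1 divides -71, so solutions exist.
Back-substitute for Bézout coefficients:
  1 = 11 - 5×2
  ... = 116×(69) + 151×(-53)
Scale by -71/1 = -71: (a₀, b₀) = (-4899, 3763).
General solution: a = -4899 + 151t, b = 3763 - 116t for integer t.
a ≥ 0: smallest is -4899 mod 151 = 84 (at t = 33), with b = -65.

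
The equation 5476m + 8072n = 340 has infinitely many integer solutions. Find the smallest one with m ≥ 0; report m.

gcd(8072, 5476) = 4.
4 divides 340, so solutions exist.
By Bézout, 5476·(199) + 8072·(-135) = 4.
Scale by 340/4 = 85: (m₀, n₀) = (16915, -11475).
General solution: m = 16915 + 2018t, n = -11475 - 1369t for integer t.
m ≥ 0: smallest is 16915 mod 2018 = 771 (at t = -8), with n = -523.

771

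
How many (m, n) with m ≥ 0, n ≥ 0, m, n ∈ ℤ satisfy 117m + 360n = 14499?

gcd(360, 117) = 9.
By Bézout, 117*(-3) + 360*(1) = 9.
One solution: (7, 38).
General: m = 7 + 40t, n = 38 - 13t.
m ≥ 0 ⇒ t ≥ 0; n ≥ 0 ⇒ t ≤ 2. So t ∈ [0, 2]: 3 solutions.

3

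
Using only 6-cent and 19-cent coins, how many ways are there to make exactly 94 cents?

Need nonnegative integers with 6j + 19k = 94.
gcd(6, 19) = 1, and 6·(-3) + 19·(1) = 1.
So (j₀, k₀) = (-282, 94); general j = -282 + 19t, k = 94 - 6t.
j ≥ 0 ⇒ t ≥ 15; k ≥ 0 ⇒ t ≤ 15. That's 1 value of t.

1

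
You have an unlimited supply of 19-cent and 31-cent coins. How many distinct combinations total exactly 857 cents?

1

Need nonnegative integers with 19j + 31k = 857.
gcd(19, 31) = 1, and 19·(-13) + 31·(8) = 1.
So (j₀, k₀) = (-11141, 6856); general j = -11141 + 31t, k = 6856 - 19t.
j ≥ 0 ⇒ t ≥ 360; k ≥ 0 ⇒ t ≤ 360. That's 1 value of t.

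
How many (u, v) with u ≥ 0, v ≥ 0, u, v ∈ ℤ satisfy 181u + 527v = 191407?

2

gcd(527, 181):
  527 = 2*181 + 165
  181 = 1*165 + 16
  165 = 10*16 + 5
  16 = 3*5 + 1
  5 = 5*1
so gcd(527, 181) = 1.
Back-substitute for Bézout coefficients:
  1 = 16 - 3*5
  ... = 181*(99) + 527*(-34)
Scale by 191407: one solution is (18949293, -6507838). Reduce u mod 527: (481, 198).
General: u = 481 + 527t, v = 198 - 181t.
u ≥ 0 ⇒ t ≥ 0; v ≥ 0 ⇒ t ≤ 1. So t ∈ [0, 1]: 2 solutions.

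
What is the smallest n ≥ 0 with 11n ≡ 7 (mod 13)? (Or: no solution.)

3

gcd(13, 11):
  13 = 1·11 + 2
  11 = 5·2 + 1
  2 = 2·1
so gcd(13, 11) = 1.
1 divides 7, so solutions exist.
Back-substitute for Bézout coefficients:
  1 = 11 - 5·2
  ... = 11·(6) + 13·(-5)
So 11·(6) ≡ 1 (mod 13); multiply by 7: n ≡ 42 (mod 13).
Smallest nonnegative: n = 42 mod 13 = 3.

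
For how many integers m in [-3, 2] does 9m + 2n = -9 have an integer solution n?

3

gcd(9, 2) = 1  (9 = 4×2 + 1, 2 = 2×1).
Back-substituting, 9×(1) + 2×(-4) = 1.
Scale by -9: particular solution (-9, 36); reduce m mod 2: (1, -9).
General solution: m = 1 + 2t, n = -9 - 9t for integer t.
-3 ≤ 1 + 2t ≤ 2 gives t ∈ [-2, 0], which is 3 values.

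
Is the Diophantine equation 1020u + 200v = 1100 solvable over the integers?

yes

gcd(1020, 200) = 20  (1020 = 5*200 + 20, 200 = 10*20).
20 divides 1100, so integer solutions exist.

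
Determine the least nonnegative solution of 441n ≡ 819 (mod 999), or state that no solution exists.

gcd(999, 441) = 9  (999 = 2×441 + 117, 441 = 3×117 + 90, 117 = 1×90 + 27, 90 = 3×27 + 9, 27 = 3×9).
9 divides 819, so solutions exist.
Back-substituting, 441×(34) + 999×(-15) = 9.
So 441×(34) ≡ 9 (mod 999); multiply by 91: n ≡ 3094 (mod 111).
Smallest nonnegative: n = 3094 mod 111 = 97.

97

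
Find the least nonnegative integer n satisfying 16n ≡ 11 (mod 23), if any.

5

gcd(23, 16) = 1  (23 = 1*16 + 7, 16 = 2*7 + 2, 7 = 3*2 + 1, 2 = 2*1).
1 divides 11, so solutions exist.
Back-substituting, 16*(-10) + 23*(7) = 1.
So 16*(-10) ≡ 1 (mod 23); multiply by 11: n ≡ -110 (mod 23).
Smallest nonnegative: n = -110 mod 23 = 5.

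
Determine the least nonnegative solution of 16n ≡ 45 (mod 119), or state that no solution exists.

40

gcd(119, 16) = 1.
1 divides 45, so solutions exist.
By Bézout, 16*(-52) + 119*(7) = 1.
So 16*(-52) ≡ 1 (mod 119); multiply by 45: n ≡ -2340 (mod 119).
Smallest nonnegative: n = -2340 mod 119 = 40.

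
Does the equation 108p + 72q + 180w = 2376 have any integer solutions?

gcd(108, 72):
  108 = 1×72 + 36
  72 = 2×36
so gcd(108, 72) = 36.
gcd(36, 180) = 36.
36 divides 2376, so integer solutions exist.

yes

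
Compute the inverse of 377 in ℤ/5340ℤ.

gcd(5340, 377) = 1.
By Bézout, 377*(2153) + 5340*(-152) = 1.
So 377*2153 ≡ 1 (mod 5340), and 2153 mod 5340 = 2153.

2153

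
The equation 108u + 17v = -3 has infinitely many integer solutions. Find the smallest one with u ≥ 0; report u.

gcd(108, 17):
  108 = 6×17 + 6
  17 = 2×6 + 5
  6 = 1×5 + 1
  5 = 5×1
so gcd(108, 17) = 1.
1 divides -3, so solutions exist.
Back-substitute for Bézout coefficients:
  1 = 6 - 1×5
  ... = 108×(3) + 17×(-19)
Scale by -3/1 = -3: (u₀, v₀) = (-9, 57).
General solution: u = -9 + 17t, v = 57 - 108t for integer t.
u ≥ 0: smallest is -9 mod 17 = 8 (at t = 1), with v = -51.

8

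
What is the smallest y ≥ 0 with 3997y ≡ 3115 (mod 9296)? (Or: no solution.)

1159

gcd(9296, 3997) = 7  (9296 = 2·3997 + 1302, 3997 = 3·1302 + 91, 1302 = 14·91 + 28, 91 = 3·28 + 7, 28 = 4·7).
7 divides 3115, so solutions exist.
Back-substituting, 3997·(307) + 9296·(-132) = 7.
So 3997·(307) ≡ 7 (mod 9296); multiply by 445: y ≡ 136615 (mod 1328).
Smallest nonnegative: y = 136615 mod 1328 = 1159.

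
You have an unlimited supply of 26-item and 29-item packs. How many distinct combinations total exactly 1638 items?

Need nonnegative integers with 26j + 29k = 1638.
gcd(26, 29) = 1, and 26·(-10) + 29·(9) = 1.
So (j₀, k₀) = (-16380, 14742); general j = -16380 + 29t, k = 14742 - 26t.
j ≥ 0 ⇒ t ≥ 565; k ≥ 0 ⇒ t ≤ 567. That's 3 values of t.

3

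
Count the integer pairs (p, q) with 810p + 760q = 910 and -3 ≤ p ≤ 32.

1

gcd(810, 760) = 10  (810 = 1·760 + 50, 760 = 15·50 + 10, 50 = 5·10).
Back-substituting, 810·(-15) + 760·(16) = 10.
Scale by 91: particular solution (-1365, 1456); reduce p mod 76: (3, -2).
General solution: p = 3 + 76t, q = -2 - 81t for integer t.
-3 ≤ 3 + 76t ≤ 32 gives t ∈ [0, 0], which is 1 value.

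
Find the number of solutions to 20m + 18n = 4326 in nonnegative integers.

24

gcd(20, 18) = 2.
By Bézout, 20×(1) + 18×(-1) = 2.
One solution: (3, 237).
General: m = 3 + 9t, n = 237 - 10t.
m ≥ 0 ⇒ t ≥ 0; n ≥ 0 ⇒ t ≤ 23. So t ∈ [0, 23]: 24 solutions.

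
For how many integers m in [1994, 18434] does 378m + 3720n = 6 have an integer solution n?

gcd(3720, 378) = 6.
By Bézout, 378*(187) + 3720*(-19) = 6.
Particular solution: (187, -19).
General solution: m = 187 + 620t, n = -19 - 63t for integer t.
1994 ≤ 187 + 620t ≤ 18434 gives t ∈ [3, 29], which is 27 values.

27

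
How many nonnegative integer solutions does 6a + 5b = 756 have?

gcd(6, 5):
  6 = 1×5 + 1
  5 = 5×1
so gcd(6, 5) = 1.
Back-substitute for Bézout coefficients:
  1 = 6 - 1×5
  ... = 6×(1) + 5×(-1)
Scale by 756: one solution is (756, -756). Reduce a mod 5: (1, 150).
General: a = 1 + 5t, b = 150 - 6t.
a ≥ 0 ⇒ t ≥ 0; b ≥ 0 ⇒ t ≤ 25. So t ∈ [0, 25]: 26 solutions.

26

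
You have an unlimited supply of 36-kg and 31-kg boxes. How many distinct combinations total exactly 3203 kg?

3

Need nonnegative integers with 36j + 31k = 3203.
gcd(36, 31) = 1, and 36·(-6) + 31·(7) = 1.
So (j₀, k₀) = (-19218, 22421); general j = -19218 + 31t, k = 22421 - 36t.
j ≥ 0 ⇒ t ≥ 620; k ≥ 0 ⇒ t ≤ 622. That's 3 values of t.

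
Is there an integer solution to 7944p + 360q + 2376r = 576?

gcd(7944, 360):
  7944 = 22*360 + 24
  360 = 15*24
so gcd(7944, 360) = 24.
gcd(24, 2376) = 24.
24 divides 576, so integer solutions exist.

yes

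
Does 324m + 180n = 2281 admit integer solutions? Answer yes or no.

gcd(324, 180) = 36  (324 = 1×180 + 144, 180 = 1×144 + 36, 144 = 4×36).
36 does not divide 2281 (remainder 13), so no integer solutions.

no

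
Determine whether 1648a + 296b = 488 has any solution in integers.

yes

gcd(1648, 296) = 8.
8 divides 488, so integer solutions exist.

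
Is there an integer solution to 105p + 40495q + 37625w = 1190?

gcd(40495, 105) = 35  (40495 = 385×105 + 70, 105 = 1×70 + 35, 70 = 2×35).
gcd(35, 37625) = 35.
35 divides 1190, so integer solutions exist.

yes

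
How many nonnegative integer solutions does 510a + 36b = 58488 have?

gcd(510, 36) = 6  (510 = 14·36 + 6, 36 = 6·6).
Back-substituting, 510·(1) + 36·(-14) = 6.
Scale by 9748: one solution is (9748, -136472). Reduce a mod 6: (4, 1568).
General: a = 4 + 6t, b = 1568 - 85t.
a ≥ 0 ⇒ t ≥ 0; b ≥ 0 ⇒ t ≤ 18. So t ∈ [0, 18]: 19 solutions.

19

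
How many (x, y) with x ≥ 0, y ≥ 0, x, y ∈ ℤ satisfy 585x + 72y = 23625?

gcd(585, 72):
  585 = 8·72 + 9
  72 = 8·9
so gcd(585, 72) = 9.
Back-substitute for Bézout coefficients:
  9 = 585 - 8·72
  ... = 585·(1) + 72·(-8)
Scale by 2625: one solution is (2625, -21000). Reduce x mod 8: (1, 320).
General: x = 1 + 8t, y = 320 - 65t.
x ≥ 0 ⇒ t ≥ 0; y ≥ 0 ⇒ t ≤ 4. So t ∈ [0, 4]: 5 solutions.

5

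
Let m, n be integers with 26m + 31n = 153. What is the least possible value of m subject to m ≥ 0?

19

gcd(31, 26) = 1  (31 = 1*26 + 5, 26 = 5*5 + 1, 5 = 5*1).
1 divides 153, so solutions exist.
Back-substituting, 26*(6) + 31*(-5) = 1.
Scale by 153/1 = 153: (m₀, n₀) = (918, -765).
General solution: m = 918 + 31t, n = -765 - 26t for integer t.
m ≥ 0: smallest is 918 mod 31 = 19 (at t = -29), with n = -11.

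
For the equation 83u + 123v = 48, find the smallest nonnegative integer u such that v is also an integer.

48

gcd(123, 83):
  123 = 1·83 + 40
  83 = 2·40 + 3
  40 = 13·3 + 1
  3 = 3·1
so gcd(123, 83) = 1.
1 divides 48, so solutions exist.
Back-substitute for Bézout coefficients:
  1 = 40 - 13·3
  ... = 83·(-40) + 123·(27)
Scale by 48/1 = 48: (u₀, v₀) = (-1920, 1296).
General solution: u = -1920 + 123t, v = 1296 - 83t for integer t.
u ≥ 0: smallest is -1920 mod 123 = 48 (at t = 16), with v = -32.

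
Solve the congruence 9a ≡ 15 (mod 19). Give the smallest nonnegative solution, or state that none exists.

gcd(19, 9):
  19 = 2×9 + 1
  9 = 9×1
so gcd(19, 9) = 1.
1 divides 15, so solutions exist.
Back-substitute for Bézout coefficients:
  1 = 19 - 2×9
  ... = 9×(-2) + 19×(1)
So 9×(-2) ≡ 1 (mod 19); multiply by 15: a ≡ -30 (mod 19).
Smallest nonnegative: a = -30 mod 19 = 8.

8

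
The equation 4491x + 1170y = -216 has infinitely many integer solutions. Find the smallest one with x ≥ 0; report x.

gcd(4491, 1170):
  4491 = 3·1170 + 981
  1170 = 1·981 + 189
  981 = 5·189 + 36
  189 = 5·36 + 9
  36 = 4·9
so gcd(4491, 1170) = 9.
9 divides -216, so solutions exist.
Back-substitute for Bézout coefficients:
  9 = 189 - 5·36
  ... = 4491·(-31) + 1170·(119)
Scale by -216/9 = -24: (x₀, y₀) = (744, -2856).
General solution: x = 744 + 130t, y = -2856 - 499t for integer t.
x ≥ 0: smallest is 744 mod 130 = 94 (at t = -5), with y = -361.

94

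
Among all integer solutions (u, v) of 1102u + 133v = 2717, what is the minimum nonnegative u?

5

gcd(1102, 133) = 19  (1102 = 8·133 + 38, 133 = 3·38 + 19, 38 = 2·19).
19 divides 2717, so solutions exist.
Back-substituting, 1102·(-3) + 133·(25) = 19.
Scale by 2717/19 = 143: (u₀, v₀) = (-429, 3575).
General solution: u = -429 + 7t, v = 3575 - 58t for integer t.
u ≥ 0: smallest is -429 mod 7 = 5 (at t = 62), with v = -21.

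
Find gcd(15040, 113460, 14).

2

gcd(113460, 15040) = 20.
gcd(20, 14) = 2.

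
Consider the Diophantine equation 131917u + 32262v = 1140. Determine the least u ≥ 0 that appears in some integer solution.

gcd(131917, 32262) = 19  (131917 = 4·32262 + 2869, 32262 = 11·2869 + 703, 2869 = 4·703 + 57, 703 = 12·57 + 19, 57 = 3·19).
19 divides 1140, so solutions exist.
Back-substituting, 131917·(-551) + 32262·(2253) = 19.
Scale by 1140/19 = 60: (u₀, v₀) = (-33060, 135180).
General solution: u = -33060 + 1698t, v = 135180 - 6943t for integer t.
u ≥ 0: smallest is -33060 mod 1698 = 900 (at t = 20), with v = -3680.

900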